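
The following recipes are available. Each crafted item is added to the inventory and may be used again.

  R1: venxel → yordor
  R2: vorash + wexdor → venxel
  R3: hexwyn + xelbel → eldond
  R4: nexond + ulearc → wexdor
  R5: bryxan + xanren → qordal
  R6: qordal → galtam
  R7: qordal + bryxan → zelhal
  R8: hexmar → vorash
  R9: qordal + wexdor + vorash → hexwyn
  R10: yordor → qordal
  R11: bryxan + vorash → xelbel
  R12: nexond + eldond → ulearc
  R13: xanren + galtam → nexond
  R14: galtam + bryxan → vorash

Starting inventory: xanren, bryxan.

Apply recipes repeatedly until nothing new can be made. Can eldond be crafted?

No

eldond would need hexwyn and xelbel (R3), but hexwyn is never obtained.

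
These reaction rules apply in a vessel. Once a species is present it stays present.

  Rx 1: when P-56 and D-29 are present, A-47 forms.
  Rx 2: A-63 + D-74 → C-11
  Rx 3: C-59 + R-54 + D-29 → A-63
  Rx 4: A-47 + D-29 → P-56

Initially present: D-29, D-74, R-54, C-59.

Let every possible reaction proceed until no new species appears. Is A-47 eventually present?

No

A-47 would need P-56 and D-29 (Rx 1), but P-56 never forms.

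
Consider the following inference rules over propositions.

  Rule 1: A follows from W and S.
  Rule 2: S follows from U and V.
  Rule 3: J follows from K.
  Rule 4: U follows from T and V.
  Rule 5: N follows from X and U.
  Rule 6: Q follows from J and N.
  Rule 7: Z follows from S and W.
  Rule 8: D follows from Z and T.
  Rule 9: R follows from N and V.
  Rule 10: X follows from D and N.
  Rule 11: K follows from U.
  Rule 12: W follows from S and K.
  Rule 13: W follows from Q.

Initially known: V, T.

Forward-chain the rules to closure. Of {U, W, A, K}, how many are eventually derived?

4

T and V hold, so U follows (Rule 4).
U and V hold, so S follows (Rule 2).
From U, Rule 11 gives K.
S and K hold, so W follows (Rule 12).
From W and S, Rule 1 gives A.
U: reached.
W: reached.
A: reached.
K: reached.
All 4 are reached.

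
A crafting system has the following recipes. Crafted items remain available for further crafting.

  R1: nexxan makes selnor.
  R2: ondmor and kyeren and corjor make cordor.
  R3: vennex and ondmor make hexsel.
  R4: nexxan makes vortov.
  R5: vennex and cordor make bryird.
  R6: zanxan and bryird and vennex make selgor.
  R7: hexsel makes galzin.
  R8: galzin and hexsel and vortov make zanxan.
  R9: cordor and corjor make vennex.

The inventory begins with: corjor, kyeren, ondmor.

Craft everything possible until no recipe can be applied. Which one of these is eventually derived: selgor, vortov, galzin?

Using R2, ondmor, kyeren, and corjor make cordor.
cordor and corjor → vennex (R9).
Using R3, vennex and ondmor make hexsel.
hexsel → galzin (R7).
selgor would need zanxan, bryird, and vennex (R6), but zanxan is never obtained. vortov would need nexxan (R4), but nexxan is never obtained.

galzin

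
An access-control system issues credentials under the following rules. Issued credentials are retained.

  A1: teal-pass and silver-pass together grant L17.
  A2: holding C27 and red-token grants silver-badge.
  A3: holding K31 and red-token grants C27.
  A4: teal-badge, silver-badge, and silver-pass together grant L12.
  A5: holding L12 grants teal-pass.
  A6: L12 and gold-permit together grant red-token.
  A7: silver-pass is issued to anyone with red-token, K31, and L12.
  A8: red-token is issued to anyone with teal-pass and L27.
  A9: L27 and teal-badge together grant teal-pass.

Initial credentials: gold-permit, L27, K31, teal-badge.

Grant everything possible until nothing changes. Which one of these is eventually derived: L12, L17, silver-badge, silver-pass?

silver-badge

Holding L27 and teal-badge grants teal-pass (A9).
Holding teal-pass and L27 grants red-token (A8).
Holding K31 and red-token grants C27 (A3).
Holding C27 and red-token grants silver-badge (A2).
silver-pass would need red-token, K31, and L12 (A7), but L12 is never granted. L12 would need teal-badge, silver-badge, and silver-pass (A4), but silver-pass is never granted. L17 would need teal-pass and silver-pass (A1), but silver-pass is never granted.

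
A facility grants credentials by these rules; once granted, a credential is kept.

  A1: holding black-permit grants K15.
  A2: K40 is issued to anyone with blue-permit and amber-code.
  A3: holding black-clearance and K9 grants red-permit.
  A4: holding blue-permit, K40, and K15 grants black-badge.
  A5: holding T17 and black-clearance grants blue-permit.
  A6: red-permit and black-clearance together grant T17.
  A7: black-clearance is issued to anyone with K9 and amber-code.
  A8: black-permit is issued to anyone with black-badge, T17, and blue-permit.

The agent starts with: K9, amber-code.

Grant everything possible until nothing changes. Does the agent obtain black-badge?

black-badge would need blue-permit, K40, and K15 (A4), but K15 is never granted.

No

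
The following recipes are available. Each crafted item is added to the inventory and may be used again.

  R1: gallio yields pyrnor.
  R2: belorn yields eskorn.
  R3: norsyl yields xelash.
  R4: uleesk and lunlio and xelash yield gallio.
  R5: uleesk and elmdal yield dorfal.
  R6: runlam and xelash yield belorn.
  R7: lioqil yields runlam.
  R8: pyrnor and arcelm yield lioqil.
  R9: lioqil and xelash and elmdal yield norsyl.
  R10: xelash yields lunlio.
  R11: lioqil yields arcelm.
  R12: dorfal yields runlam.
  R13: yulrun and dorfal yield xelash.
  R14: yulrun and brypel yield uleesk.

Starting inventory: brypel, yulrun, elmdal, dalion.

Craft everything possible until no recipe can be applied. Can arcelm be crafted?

No

arcelm would need lioqil (R11), but lioqil is never obtained.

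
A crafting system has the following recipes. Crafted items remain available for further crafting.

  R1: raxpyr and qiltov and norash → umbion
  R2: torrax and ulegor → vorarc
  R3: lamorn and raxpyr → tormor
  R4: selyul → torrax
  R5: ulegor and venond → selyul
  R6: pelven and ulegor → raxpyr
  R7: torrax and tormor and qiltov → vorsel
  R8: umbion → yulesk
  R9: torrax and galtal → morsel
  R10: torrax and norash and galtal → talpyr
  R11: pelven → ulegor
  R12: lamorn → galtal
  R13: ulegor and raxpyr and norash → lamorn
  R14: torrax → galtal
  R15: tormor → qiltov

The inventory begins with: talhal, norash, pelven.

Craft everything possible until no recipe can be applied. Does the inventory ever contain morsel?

morsel would need torrax and galtal (R9), but torrax is never obtained.

No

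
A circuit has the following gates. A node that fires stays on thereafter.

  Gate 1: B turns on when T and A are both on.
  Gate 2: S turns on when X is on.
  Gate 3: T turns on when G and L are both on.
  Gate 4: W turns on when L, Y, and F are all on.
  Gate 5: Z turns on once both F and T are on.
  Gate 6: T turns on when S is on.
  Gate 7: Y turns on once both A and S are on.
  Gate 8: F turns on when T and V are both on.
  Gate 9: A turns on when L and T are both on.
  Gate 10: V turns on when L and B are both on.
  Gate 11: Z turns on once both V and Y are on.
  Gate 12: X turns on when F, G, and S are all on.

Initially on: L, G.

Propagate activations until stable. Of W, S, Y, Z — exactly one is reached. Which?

Z

Gate 3: G and L on → T on.
Gate 9: L and T on → A on.
Gate 1: T and A on → B on.
Gate 10: L and B on → V on.
Gate 8: T and V on → F on.
F and T are on, so Z turns on (Gate 5).
S would need X (Gate 2), but X never turns on. W would need L, Y, and F (Gate 4), but Y never turns on. Y would need A and S (Gate 7), but S never turns on.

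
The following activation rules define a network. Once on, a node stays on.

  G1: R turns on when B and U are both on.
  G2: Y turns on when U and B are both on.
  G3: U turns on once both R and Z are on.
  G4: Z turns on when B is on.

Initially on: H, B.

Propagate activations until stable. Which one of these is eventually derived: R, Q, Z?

Z

G4: B on → Z on.
R would need B and U (G1), but U never turns on. No rule produces Q, and it is not given.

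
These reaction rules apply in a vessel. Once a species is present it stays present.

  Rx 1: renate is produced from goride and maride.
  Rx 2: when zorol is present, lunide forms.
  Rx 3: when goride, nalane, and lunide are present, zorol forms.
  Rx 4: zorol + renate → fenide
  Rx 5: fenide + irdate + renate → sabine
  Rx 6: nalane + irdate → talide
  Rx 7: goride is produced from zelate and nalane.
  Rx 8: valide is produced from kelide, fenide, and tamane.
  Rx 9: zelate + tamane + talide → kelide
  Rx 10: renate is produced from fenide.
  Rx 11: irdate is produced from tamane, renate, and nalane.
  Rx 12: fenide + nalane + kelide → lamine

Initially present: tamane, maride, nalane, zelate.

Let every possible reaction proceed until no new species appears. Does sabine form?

No

sabine would need fenide, irdate, and renate (Rx 5), but fenide never forms.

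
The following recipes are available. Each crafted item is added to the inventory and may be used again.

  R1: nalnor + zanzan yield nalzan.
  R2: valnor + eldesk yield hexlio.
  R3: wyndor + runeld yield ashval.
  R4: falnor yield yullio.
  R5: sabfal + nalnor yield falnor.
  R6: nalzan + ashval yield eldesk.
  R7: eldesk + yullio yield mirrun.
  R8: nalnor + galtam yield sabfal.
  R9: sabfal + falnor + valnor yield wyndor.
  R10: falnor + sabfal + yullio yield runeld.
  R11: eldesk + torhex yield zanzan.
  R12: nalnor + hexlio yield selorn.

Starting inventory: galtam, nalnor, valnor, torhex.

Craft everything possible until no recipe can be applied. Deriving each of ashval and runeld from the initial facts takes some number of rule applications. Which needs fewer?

runeld: nalnor + galtam → sabfal (R8). sabfal + nalnor → falnor (R5). Using R4, falnor makes yullio. falnor + sabfal + yullio → runeld (R10). [4 rule applications]
ashval: nalnor + galtam → sabfal (R8). Using R5, sabfal and nalnor make falnor. sabfal + falnor + valnor → wyndor (R9). falnor → yullio (R4). Using R10, falnor, sabfal, and yullio make runeld. wyndor + runeld → ashval (R3). [6 rule applications]
runeld needs fewer.

runeld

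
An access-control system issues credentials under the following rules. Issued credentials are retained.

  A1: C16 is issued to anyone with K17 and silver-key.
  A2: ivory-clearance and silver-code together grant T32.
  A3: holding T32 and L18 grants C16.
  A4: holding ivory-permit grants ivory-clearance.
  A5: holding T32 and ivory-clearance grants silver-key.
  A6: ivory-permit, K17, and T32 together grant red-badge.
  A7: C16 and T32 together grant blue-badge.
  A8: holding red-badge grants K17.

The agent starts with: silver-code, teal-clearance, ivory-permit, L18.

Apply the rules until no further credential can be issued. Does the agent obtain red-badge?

No

red-badge would need ivory-permit, K17, and T32 (A6), but K17 is never granted.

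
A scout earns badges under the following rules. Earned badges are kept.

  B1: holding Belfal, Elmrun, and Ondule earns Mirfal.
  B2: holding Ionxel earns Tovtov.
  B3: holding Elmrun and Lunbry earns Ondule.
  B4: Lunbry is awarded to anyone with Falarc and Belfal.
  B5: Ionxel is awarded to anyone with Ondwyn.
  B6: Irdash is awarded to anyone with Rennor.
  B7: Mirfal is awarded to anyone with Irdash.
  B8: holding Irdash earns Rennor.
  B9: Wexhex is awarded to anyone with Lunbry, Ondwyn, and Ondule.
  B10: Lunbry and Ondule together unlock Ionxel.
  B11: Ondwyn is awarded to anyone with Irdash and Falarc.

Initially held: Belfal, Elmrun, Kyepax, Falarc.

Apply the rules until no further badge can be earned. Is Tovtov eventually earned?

Yes

With Falarc and Belfal, Lunbry is earned (B4).
With Elmrun and Lunbry, Ondule is earned (B3).
With Lunbry and Ondule, Ionxel is earned (B10).
With Ionxel, Tovtov is earned (B2).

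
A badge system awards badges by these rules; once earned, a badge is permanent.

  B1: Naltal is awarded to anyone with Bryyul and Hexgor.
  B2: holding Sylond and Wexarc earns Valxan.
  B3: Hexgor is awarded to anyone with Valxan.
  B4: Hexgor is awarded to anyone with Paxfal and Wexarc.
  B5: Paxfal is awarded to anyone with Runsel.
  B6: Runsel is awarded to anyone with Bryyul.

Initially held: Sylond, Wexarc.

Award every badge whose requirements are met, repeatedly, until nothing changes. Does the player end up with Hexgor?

Yes

With Sylond and Wexarc, Valxan is earned (B2).
With Valxan, Hexgor is earned (B3).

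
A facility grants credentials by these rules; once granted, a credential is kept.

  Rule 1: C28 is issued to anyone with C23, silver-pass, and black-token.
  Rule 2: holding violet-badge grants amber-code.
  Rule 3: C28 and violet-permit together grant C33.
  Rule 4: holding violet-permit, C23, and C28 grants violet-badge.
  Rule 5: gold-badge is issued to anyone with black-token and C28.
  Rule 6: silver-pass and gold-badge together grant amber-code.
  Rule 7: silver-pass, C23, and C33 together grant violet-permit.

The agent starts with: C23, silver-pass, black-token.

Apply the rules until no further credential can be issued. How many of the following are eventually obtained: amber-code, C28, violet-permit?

2

Holding C23, silver-pass, and black-token grants C28 (Rule 1).
Holding black-token and C28 grants gold-badge (Rule 5).
Holding silver-pass and gold-badge grants amber-code (Rule 6).
amber-code: reached.
C28: reached.
violet-permit would need silver-pass, C23, and C33 (Rule 7), but C33 is never granted.
Reached: amber-code and C28 — 2 of the 3.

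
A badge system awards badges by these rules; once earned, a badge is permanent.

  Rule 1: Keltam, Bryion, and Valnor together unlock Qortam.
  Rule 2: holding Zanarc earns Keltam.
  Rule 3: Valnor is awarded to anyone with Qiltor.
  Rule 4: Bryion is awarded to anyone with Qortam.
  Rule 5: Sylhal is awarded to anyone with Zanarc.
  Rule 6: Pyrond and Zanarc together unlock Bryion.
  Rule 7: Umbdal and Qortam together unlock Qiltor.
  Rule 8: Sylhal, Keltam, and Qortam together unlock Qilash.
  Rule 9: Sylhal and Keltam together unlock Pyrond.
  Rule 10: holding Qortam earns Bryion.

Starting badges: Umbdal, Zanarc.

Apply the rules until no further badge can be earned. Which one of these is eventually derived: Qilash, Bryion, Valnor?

Bryion

With Zanarc, Keltam is earned (Rule 2).
With Zanarc, Sylhal is earned (Rule 5).
With Sylhal and Keltam, Pyrond is earned (Rule 9).
With Pyrond and Zanarc, Bryion is earned (Rule 6).
Qilash would need Sylhal, Keltam, and Qortam (Rule 8), but Qortam is never earned. Valnor would need Qiltor (Rule 3), but Qiltor is never earned.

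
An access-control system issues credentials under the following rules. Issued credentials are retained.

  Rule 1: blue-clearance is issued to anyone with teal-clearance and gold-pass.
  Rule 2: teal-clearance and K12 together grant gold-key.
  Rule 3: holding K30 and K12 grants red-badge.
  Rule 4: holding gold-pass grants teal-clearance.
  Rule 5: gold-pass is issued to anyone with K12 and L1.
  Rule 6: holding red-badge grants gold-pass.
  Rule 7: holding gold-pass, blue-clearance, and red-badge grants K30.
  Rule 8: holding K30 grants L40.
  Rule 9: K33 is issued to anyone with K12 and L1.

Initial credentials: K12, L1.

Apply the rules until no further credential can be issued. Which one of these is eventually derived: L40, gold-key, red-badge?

Holding K12 and L1 grants gold-pass (Rule 5).
Holding gold-pass grants teal-clearance (Rule 4).
Holding teal-clearance and K12 grants gold-key (Rule 2).
L40 would need K30 (Rule 8), but K30 is never granted. red-badge would need K30 and K12 (Rule 3), but K30 is never granted.

gold-key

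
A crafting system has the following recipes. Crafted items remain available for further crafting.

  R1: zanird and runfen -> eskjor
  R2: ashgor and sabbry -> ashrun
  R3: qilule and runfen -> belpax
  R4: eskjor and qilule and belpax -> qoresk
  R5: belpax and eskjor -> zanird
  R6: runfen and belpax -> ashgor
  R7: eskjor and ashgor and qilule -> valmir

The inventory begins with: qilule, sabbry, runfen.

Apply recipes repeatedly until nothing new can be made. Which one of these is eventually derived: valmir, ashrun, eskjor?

Using R3, qilule and runfen make belpax.
runfen and belpax -> ashgor (R6).
Using R2, ashgor and sabbry make ashrun.
valmir would need eskjor, ashgor, and qilule (R7), but eskjor is never obtained. eskjor would need zanird and runfen (R1), but zanird is never obtained.

ashrun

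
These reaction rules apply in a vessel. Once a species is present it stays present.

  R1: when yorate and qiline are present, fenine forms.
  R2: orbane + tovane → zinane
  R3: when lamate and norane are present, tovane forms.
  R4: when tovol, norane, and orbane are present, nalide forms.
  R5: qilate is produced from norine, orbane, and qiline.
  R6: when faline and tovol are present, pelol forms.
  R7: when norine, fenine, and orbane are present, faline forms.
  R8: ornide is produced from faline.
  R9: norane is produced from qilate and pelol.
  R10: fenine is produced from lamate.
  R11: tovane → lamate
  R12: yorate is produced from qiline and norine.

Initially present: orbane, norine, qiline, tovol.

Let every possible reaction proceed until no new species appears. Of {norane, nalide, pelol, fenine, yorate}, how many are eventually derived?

qiline and norine present → yorate forms (R12).
norine, orbane, and qiline present → qilate forms (R5).
yorate and qiline present → fenine forms (R1).
norine, fenine, and orbane present → faline forms (R7).
faline and tovol present → pelol forms (R6).
qilate and pelol present → norane forms (R9).
tovol, norane, and orbane present → nalide forms (R4).
norane: reached.
nalide: reached.
pelol: reached.
fenine: reached.
yorate: reached.
All 5 are reached.

5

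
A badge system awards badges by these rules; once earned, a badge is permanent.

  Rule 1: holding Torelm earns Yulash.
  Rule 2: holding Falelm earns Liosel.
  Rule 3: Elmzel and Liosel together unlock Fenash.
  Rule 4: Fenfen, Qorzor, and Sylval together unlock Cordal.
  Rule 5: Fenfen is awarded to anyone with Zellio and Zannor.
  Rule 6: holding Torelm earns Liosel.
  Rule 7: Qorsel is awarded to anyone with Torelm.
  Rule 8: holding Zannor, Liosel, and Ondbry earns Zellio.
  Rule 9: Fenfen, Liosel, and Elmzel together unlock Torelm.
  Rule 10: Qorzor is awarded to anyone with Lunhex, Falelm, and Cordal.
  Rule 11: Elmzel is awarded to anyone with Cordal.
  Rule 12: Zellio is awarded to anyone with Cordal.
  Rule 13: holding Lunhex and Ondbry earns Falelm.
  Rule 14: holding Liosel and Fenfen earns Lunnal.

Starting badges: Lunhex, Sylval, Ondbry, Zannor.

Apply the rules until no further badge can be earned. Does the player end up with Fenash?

No

Fenash would need Elmzel and Liosel (Rule 3), but Elmzel is never earned.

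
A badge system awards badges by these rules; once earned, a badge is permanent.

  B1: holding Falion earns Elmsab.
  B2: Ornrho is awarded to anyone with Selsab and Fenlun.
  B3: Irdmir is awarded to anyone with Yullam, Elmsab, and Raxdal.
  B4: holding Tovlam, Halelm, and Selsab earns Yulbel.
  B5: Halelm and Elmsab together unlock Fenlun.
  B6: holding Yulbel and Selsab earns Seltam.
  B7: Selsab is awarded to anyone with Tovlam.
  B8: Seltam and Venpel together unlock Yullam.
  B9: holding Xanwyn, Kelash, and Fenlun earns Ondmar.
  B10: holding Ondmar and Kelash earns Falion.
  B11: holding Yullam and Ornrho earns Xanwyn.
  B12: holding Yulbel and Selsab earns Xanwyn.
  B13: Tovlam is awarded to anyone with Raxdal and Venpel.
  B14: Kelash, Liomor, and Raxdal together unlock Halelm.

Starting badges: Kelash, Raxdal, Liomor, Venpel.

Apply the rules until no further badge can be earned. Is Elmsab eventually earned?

No

Elmsab would need Falion (B1), but Falion is never earned.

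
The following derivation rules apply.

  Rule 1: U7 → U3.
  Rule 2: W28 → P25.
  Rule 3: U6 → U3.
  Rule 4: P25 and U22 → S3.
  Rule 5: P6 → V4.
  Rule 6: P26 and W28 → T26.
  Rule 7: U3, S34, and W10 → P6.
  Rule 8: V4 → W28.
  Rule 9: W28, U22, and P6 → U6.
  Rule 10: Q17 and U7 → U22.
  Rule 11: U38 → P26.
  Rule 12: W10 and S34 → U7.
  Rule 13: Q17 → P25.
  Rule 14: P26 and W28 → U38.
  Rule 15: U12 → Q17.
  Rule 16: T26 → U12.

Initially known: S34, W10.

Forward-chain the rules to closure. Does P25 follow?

From W10 and S34, Rule 12 gives U7.
From U7, Rule 1 gives U3.
U3, S34, and W10 hold, so P6 follows (Rule 7).
P6 holds, so V4 follows (Rule 5).
V4 holds, so W28 follows (Rule 8).
W28 holds, so P25 follows (Rule 2).

Yes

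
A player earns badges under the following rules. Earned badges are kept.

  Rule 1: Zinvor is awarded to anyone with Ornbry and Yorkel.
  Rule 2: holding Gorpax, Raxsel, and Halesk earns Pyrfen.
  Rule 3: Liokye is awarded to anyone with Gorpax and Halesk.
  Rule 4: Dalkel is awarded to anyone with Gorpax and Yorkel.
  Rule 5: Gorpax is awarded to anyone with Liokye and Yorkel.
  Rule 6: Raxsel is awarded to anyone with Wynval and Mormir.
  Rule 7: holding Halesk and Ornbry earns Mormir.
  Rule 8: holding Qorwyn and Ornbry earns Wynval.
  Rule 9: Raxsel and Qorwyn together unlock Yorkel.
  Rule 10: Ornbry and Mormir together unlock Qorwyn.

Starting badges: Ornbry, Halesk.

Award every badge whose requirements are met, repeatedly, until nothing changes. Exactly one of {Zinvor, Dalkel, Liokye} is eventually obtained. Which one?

With Halesk and Ornbry, Mormir is earned (Rule 7).
With Ornbry and Mormir, Qorwyn is earned (Rule 10).
With Qorwyn and Ornbry, Wynval is earned (Rule 8).
With Wynval and Mormir, Raxsel is earned (Rule 6).
With Raxsel and Qorwyn, Yorkel is earned (Rule 9).
With Ornbry and Yorkel, Zinvor is earned (Rule 1).
Liokye would need Gorpax and Halesk (Rule 3), but Gorpax is never earned. Dalkel would need Gorpax and Yorkel (Rule 4), but Gorpax is never earned.

Zinvor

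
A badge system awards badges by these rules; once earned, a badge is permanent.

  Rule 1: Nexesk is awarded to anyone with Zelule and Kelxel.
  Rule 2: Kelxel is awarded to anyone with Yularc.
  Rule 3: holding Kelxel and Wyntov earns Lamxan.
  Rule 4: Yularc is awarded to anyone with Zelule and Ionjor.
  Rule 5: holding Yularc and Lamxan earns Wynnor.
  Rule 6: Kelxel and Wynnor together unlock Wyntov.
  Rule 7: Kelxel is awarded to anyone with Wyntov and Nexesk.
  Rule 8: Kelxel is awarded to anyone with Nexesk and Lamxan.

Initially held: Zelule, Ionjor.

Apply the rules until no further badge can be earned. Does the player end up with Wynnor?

Wynnor would need Yularc and Lamxan (Rule 5), but Lamxan is never earned.

No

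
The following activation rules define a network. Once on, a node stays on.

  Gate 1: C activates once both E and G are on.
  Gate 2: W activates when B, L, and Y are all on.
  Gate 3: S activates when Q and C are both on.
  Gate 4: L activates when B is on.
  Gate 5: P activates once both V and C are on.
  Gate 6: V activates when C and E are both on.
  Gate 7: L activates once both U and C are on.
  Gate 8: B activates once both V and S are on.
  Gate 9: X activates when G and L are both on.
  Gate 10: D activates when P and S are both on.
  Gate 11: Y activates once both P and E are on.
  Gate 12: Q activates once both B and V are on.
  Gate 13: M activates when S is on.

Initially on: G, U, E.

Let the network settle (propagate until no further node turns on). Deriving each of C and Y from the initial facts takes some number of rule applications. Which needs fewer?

C: E and G are on, so C activates (Gate 1). [1 rule application]
Y: E and G are on, so C activates (Gate 1). Gate 6: C and E on → V on. V and C are on, so P activates (Gate 5). Gate 11: P and E on → Y on. [4 rule applications]
C needs fewer.

C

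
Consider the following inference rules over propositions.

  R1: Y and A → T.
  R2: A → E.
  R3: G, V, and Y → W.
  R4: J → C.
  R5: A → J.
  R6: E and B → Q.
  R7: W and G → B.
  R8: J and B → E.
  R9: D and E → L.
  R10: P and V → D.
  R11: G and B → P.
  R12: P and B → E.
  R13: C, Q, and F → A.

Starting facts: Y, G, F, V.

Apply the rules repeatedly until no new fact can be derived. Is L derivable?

Yes

G, V, and Y hold, so W follows (R3).
From W and G, R7 gives B.
From G and B, R11 gives P.
From P and B, R12 gives E.
P and V hold, so D follows (R10).
From D and E, R9 gives L.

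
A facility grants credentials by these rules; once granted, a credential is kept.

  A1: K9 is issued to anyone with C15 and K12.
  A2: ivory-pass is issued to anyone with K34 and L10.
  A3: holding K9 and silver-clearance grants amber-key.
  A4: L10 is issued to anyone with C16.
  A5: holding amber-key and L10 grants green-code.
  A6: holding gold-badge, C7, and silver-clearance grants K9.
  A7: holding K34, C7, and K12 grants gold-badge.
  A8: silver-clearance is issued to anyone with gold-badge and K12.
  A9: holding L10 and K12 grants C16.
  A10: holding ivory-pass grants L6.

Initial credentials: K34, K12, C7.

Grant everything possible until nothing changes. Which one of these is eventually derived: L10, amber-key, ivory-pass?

Holding K34, C7, and K12 grants gold-badge (A7).
Holding gold-badge and K12 grants silver-clearance (A8).
Holding gold-badge, C7, and silver-clearance grants K9 (A6).
Holding K9 and silver-clearance grants amber-key (A3).
L10 would need C16 (A4), but C16 is never granted. ivory-pass would need K34 and L10 (A2), but L10 is never granted.

amber-key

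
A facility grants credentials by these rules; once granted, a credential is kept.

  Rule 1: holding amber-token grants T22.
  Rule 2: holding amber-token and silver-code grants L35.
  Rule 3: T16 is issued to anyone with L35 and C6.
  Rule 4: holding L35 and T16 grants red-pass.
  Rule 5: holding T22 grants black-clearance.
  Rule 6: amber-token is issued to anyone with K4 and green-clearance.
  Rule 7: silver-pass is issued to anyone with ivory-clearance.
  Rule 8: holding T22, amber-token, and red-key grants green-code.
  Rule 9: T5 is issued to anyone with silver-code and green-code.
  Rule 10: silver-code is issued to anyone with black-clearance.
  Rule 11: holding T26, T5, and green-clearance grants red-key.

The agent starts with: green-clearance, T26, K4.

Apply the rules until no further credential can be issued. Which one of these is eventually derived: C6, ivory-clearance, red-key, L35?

Holding K4 and green-clearance grants amber-token (Rule 6).
Holding amber-token grants T22 (Rule 1).
Holding T22 grants black-clearance (Rule 5).
Holding black-clearance grants silver-code (Rule 10).
Holding amber-token and silver-code grants L35 (Rule 2).
No rule produces ivory-clearance, and it is not given. red-key would need T26, T5, and green-clearance (Rule 11), but T5 is never granted. No rule produces C6, and it is not given.

L35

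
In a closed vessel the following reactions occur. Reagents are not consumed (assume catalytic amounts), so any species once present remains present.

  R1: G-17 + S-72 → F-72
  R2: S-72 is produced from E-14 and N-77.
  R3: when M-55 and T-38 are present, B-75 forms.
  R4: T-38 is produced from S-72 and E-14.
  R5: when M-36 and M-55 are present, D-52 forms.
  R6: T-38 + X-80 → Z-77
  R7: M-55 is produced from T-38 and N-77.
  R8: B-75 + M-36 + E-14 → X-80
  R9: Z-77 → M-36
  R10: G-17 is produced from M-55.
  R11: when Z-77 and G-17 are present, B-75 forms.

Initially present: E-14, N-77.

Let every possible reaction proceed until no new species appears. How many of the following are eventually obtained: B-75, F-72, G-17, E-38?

E-14 and N-77 present → S-72 forms (R2).
S-72 and E-14 present → T-38 forms (R4).
T-38 and N-77 present → M-55 forms (R7).
M-55 and T-38 present → B-75 forms (R3).
M-55 present → G-17 forms (R10).
G-17 and S-72 present → F-72 forms (R1).
B-75: reached.
F-72: reached.
G-17: reached.
No rule produces E-38, and it is not given.
Reached: B-75, F-72, and G-17 — 3 of the 4.

3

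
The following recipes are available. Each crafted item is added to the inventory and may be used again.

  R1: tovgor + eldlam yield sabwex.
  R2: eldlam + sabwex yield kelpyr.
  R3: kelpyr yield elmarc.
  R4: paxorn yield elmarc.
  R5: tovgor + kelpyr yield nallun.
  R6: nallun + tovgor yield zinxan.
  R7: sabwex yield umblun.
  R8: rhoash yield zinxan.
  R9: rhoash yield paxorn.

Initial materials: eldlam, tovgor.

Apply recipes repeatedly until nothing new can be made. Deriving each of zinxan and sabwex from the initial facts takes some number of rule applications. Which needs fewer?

sabwex

sabwex: Using R1, tovgor and eldlam make sabwex. [1 rule application]
zinxan: Using R1, tovgor and eldlam make sabwex. Using R2, eldlam and sabwex make kelpyr. Using R5, tovgor and kelpyr make nallun. Using R6, nallun and tovgor make zinxan. [4 rule applications]
sabwex needs fewer.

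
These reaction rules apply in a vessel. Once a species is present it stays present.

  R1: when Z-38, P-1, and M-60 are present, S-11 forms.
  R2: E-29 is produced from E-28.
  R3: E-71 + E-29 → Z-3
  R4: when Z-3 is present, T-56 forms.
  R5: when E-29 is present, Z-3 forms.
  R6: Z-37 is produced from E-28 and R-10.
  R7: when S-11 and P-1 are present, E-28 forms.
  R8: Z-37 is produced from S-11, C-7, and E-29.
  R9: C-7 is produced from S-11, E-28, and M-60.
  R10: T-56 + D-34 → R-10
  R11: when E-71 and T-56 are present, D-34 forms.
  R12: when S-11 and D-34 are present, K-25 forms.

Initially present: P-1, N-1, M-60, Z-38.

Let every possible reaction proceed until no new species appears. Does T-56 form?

Yes

Z-38, P-1, and M-60 present → S-11 forms (R1).
S-11 and P-1 present → E-28 forms (R7).
E-28 present → E-29 forms (R2).
E-29 present → Z-3 forms (R5).
Z-3 present → T-56 forms (R4).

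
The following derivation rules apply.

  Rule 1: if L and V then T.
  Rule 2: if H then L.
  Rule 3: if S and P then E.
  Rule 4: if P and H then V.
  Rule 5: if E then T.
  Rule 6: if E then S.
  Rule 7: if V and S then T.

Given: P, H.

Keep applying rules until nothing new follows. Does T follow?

P and H hold, so V follows (Rule 4).
From H, Rule 2 gives L.
From L and V, Rule 1 gives T.

Yes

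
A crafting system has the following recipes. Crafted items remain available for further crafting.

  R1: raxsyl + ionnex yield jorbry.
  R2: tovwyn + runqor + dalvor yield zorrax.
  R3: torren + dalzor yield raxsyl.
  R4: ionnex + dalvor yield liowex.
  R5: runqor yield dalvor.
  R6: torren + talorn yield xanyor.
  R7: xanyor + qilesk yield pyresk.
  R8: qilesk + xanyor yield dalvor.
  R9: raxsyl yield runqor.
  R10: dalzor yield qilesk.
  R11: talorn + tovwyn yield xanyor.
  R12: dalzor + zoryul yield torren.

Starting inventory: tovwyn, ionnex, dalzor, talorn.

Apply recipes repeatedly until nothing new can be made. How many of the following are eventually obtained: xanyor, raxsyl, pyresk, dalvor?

3

Using R10, dalzor makes qilesk.
talorn + tovwyn → xanyor (R11).
xanyor + qilesk → pyresk (R7).
Using R8, qilesk and xanyor make dalvor.
xanyor: reached.
raxsyl would need torren and dalzor (R3), but torren is never obtained.
pyresk: reached.
dalvor: reached.
Reached: xanyor, pyresk, and dalvor — 3 of the 4.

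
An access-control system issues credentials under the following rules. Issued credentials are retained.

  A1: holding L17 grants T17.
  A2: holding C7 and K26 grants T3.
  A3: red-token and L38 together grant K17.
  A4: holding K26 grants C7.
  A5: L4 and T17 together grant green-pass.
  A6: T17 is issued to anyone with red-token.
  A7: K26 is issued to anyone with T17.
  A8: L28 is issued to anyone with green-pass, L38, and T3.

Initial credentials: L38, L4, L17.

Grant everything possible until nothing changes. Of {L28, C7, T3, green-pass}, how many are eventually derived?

4

Holding L17 grants T17 (A1).
Holding L4 and T17 grants green-pass (A5).
Holding T17 grants K26 (A7).
Holding K26 grants C7 (A4).
Holding C7 and K26 grants T3 (A2).
Holding green-pass, L38, and T3 grants L28 (A8).
L28: reached.
C7: reached.
T3: reached.
green-pass: reached.
All 4 are reached.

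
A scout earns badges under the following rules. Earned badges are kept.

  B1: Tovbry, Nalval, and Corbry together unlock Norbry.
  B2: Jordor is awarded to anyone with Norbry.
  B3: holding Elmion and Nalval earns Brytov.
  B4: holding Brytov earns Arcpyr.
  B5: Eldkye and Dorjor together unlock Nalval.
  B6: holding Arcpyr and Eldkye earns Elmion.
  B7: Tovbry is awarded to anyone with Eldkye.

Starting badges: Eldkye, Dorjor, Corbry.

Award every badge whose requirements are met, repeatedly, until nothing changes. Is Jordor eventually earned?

Yes

With Eldkye, Tovbry is earned (B7).
With Eldkye and Dorjor, Nalval is earned (B5).
With Tovbry, Nalval, and Corbry, Norbry is earned (B1).
With Norbry, Jordor is earned (B2).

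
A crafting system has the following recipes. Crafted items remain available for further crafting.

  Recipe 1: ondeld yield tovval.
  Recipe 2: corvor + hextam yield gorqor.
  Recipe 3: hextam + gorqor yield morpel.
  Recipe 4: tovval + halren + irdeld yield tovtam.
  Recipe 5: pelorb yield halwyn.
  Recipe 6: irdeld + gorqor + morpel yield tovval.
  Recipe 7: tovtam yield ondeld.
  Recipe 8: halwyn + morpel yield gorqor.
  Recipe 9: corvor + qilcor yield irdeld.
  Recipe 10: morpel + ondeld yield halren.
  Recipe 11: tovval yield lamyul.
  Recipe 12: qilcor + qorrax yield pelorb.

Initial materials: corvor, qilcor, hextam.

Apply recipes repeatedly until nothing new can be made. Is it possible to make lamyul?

Yes

Using Recipe 9, corvor and qilcor make irdeld.
Using Recipe 2, corvor and hextam make gorqor.
hextam + gorqor → morpel (Recipe 3).
irdeld + gorqor + morpel → tovval (Recipe 6).
Using Recipe 11, tovval makes lamyul.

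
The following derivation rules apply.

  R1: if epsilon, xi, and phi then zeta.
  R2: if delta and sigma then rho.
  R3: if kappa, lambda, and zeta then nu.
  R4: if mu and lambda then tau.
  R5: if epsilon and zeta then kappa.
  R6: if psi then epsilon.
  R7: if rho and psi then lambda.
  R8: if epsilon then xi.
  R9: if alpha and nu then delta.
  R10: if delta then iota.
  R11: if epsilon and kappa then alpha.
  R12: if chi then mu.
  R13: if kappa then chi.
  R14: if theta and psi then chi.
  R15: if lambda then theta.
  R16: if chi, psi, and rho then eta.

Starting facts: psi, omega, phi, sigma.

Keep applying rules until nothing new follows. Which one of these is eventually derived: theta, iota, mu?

mu

From psi, R6 gives epsilon.
epsilon holds, so xi follows (R8).
From epsilon, xi, and phi, R1 gives zeta.
epsilon and zeta hold, so kappa follows (R5).
From kappa, R13 gives chi.
From chi, R12 gives mu.
theta would need lambda (R15), but lambda is never established. iota would need delta (R10), but delta is never established.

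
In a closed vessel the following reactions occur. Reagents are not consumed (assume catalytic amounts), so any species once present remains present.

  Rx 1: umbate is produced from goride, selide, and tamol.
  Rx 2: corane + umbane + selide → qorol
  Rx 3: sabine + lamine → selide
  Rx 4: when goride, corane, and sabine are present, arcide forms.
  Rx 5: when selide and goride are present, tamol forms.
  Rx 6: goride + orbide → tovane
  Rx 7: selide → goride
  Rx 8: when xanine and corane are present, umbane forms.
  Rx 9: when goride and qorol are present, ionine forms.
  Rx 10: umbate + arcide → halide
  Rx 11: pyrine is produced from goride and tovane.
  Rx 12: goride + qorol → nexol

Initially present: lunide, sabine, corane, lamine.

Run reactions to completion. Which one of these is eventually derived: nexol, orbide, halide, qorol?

sabine and lamine present → selide forms (Rx 3).
selide present → goride forms (Rx 7).
selide and goride present → tamol forms (Rx 5).
goride, corane, and sabine present → arcide forms (Rx 4).
goride, selide, and tamol present → umbate forms (Rx 1).
umbate and arcide present → halide forms (Rx 10).
No rule produces orbide, and it is not given. qorol would need corane, umbane, and selide (Rx 2), but umbane never forms. nexol would need goride and qorol (Rx 12), but qorol never forms.

halide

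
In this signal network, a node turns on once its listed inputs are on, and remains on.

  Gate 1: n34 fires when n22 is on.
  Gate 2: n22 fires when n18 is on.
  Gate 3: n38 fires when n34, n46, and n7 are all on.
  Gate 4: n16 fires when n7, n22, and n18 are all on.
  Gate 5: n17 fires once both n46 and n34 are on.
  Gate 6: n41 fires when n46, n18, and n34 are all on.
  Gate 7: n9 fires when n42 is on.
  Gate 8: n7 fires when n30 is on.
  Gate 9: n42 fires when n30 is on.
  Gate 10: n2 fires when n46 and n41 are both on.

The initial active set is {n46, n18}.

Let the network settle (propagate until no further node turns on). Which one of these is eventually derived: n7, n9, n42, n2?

Gate 2: n18 on → n22 on.
n22 is on, so n34 fires (Gate 1).
Gate 6: n46, n18, and n34 on → n41 on.
Gate 10: n46 and n41 on → n2 on.
n9 would need n42 (Gate 7), but n42 never turns on. n7 would need n30 (Gate 8), but n30 never turns on. n42 would need n30 (Gate 9), but n30 never turns on.

n2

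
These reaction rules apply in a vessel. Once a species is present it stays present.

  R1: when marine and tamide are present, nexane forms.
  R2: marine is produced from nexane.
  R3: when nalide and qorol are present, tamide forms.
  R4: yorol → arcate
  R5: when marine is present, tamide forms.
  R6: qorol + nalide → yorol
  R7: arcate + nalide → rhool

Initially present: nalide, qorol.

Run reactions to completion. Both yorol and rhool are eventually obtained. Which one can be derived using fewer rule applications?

yorol

yorol: qorol and nalide present → yorol forms (R6). [1 rule application]
rhool: qorol and nalide present → yorol forms (R6). yorol present → arcate forms (R4). arcate and nalide present → rhool forms (R7). [3 rule applications]
yorol needs fewer.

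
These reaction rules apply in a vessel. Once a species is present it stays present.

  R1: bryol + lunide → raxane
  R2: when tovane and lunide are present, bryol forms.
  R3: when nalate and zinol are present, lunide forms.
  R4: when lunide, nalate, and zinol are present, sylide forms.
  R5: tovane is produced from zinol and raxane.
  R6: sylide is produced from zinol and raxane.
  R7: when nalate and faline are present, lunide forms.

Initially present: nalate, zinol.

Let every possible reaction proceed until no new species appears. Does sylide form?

nalate and zinol present → lunide forms (R3).
lunide, nalate, and zinol present → sylide forms (R4).

Yes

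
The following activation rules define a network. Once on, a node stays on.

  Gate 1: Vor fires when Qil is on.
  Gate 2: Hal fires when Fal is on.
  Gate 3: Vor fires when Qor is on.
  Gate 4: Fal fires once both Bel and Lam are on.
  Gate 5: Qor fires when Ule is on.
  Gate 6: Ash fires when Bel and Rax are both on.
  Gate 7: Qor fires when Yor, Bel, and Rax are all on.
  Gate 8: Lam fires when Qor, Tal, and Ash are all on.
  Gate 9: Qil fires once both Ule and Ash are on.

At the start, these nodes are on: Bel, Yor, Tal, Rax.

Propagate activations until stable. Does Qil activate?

Qil would need Ule and Ash (Gate 9), but Ule never turns on.

No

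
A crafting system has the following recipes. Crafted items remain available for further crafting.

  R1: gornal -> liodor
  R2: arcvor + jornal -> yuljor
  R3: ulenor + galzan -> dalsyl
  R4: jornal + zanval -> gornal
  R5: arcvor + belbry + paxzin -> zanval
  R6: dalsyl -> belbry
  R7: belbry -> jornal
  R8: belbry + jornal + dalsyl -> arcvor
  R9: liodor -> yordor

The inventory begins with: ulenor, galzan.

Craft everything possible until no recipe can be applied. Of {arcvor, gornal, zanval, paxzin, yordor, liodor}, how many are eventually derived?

1

ulenor + galzan -> dalsyl (R3).
dalsyl -> belbry (R6).
Using R7, belbry makes jornal.
Using R8, belbry, jornal, and dalsyl make arcvor.
arcvor: reached.
gornal would need jornal and zanval (R4), but zanval is never obtained.
zanval would need arcvor, belbry, and paxzin (R5), but paxzin is never obtained.
No rule produces paxzin, and it is not given.
yordor would need liodor (R9), but liodor is never obtained.
liodor would need gornal (R1), but gornal is never obtained.
Reached: arcvor — 1 of the 6.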